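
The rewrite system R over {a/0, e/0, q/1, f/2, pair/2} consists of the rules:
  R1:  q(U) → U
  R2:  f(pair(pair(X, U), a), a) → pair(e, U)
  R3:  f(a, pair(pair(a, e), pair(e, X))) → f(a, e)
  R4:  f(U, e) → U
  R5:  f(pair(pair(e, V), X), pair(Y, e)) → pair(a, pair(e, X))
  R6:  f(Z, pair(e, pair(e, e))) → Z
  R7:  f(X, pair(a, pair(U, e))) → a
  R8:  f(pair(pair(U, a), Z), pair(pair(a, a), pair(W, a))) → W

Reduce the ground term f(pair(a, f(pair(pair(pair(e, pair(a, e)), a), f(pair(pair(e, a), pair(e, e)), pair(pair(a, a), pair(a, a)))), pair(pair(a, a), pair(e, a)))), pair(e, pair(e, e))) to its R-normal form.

1. f(pair(a, f(pair(pair(pair(e, pair(a, e)), a), f(pair(pair(e, a), pair(e, e)), pair(pair(a, a), pair(a, a)))), pair(pair(a, a), pair(e, a)))), pair(e, pair(e, e)))  →  pair(a, f(pair(pair(pair(e, pair(a, e)), a), f(pair(pair(e, a), pair(e, e)), pair(pair(a, a), pair(a, a)))), pair(pair(a, a), pair(e, a))))   [R6 at ε]
2. pair(a, f(pair(pair(pair(e, pair(a, e)), a), f(pair(pair(e, a), pair(e, e)), pair(pair(a, a), pair(a, a)))), pair(pair(a, a), pair(e, a))))  →  pair(a, e)   [R8 at 2]

pair(a, e)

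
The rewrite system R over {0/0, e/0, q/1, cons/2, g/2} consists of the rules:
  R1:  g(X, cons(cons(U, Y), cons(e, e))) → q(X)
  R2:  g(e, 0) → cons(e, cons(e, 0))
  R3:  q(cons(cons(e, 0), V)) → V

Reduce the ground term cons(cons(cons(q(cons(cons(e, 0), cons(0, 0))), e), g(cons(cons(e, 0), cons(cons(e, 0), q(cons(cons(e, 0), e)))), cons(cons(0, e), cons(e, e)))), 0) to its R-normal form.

1. cons(cons(cons(q(cons(cons(e, 0), cons(0, 0))), e), g(cons(cons(e, 0), cons(cons(e, 0), q(cons(cons(e, 0), e)))), cons(cons(0, e), cons(e, e)))), 0)  →  cons(cons(cons(cons(0, 0), e), g(cons(cons(e, 0), cons(cons(e, 0), q(cons(cons(e, 0), e)))), cons(cons(0, e), cons(e, e)))), 0)   [R3 at 1.1.1]
2. cons(cons(cons(cons(0, 0), e), g(cons(cons(e, 0), cons(cons(e, 0), q(cons(cons(e, 0), e)))), cons(cons(0, e), cons(e, e)))), 0)  →  cons(cons(cons(cons(0, 0), e), q(cons(cons(e, 0), cons(cons(e, 0), q(cons(cons(e, 0), e)))))), 0)   [R1 at 1.2]
3. cons(cons(cons(cons(0, 0), e), q(cons(cons(e, 0), cons(cons(e, 0), q(cons(cons(e, 0), e)))))), 0)  →  cons(cons(cons(cons(0, 0), e), cons(cons(e, 0), q(cons(cons(e, 0), e)))), 0)   [R3 at 1.2]
4. cons(cons(cons(cons(0, 0), e), cons(cons(e, 0), q(cons(cons(e, 0), e)))), 0)  →  cons(cons(cons(cons(0, 0), e), cons(cons(e, 0), e)), 0)   [R3 at 1.2.2]

cons(cons(cons(cons(0, 0), e), cons(cons(e, 0), e)), 0)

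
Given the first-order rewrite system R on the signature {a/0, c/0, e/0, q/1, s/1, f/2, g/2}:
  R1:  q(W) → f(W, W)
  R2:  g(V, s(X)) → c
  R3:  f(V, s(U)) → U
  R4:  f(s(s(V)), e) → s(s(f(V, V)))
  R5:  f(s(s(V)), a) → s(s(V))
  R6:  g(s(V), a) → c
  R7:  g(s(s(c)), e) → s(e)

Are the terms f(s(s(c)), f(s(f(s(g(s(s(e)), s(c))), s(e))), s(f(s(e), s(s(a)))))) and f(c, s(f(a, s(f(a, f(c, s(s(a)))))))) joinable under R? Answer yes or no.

Reduce t₁ = f(s(s(c)), f(s(f(s(g(s(s(e)), s(c))), s(e))), s(f(s(e), s(s(a)))))):
1. f(s(s(c)), f(s(f(s(g(s(s(e)), s(c))), s(e))), s(f(s(e), s(s(a))))))  →  f(s(s(c)), f(s(e), s(s(a))))   [R3 at 2]
2. f(s(s(c)), f(s(e), s(s(a))))  →  f(s(s(c)), s(a))   [R3 at 2]
3. f(s(s(c)), s(a))  →  a   [R3 at ε]

Reduce t₂ = f(c, s(f(a, s(f(a, f(c, s(s(a)))))))):
1. f(c, s(f(a, s(f(a, f(c, s(s(a))))))))  →  f(a, s(f(a, f(c, s(s(a))))))   [R3 at ε]
2. f(a, s(f(a, f(c, s(s(a))))))  →  f(a, f(c, s(s(a))))   [R3 at ε]
3. f(a, f(c, s(s(a))))  →  f(a, s(a))   [R3 at 2]
4. f(a, s(a))  →  a   [R3 at ε]

yes — NF(t₁) = a, NF(t₂) = a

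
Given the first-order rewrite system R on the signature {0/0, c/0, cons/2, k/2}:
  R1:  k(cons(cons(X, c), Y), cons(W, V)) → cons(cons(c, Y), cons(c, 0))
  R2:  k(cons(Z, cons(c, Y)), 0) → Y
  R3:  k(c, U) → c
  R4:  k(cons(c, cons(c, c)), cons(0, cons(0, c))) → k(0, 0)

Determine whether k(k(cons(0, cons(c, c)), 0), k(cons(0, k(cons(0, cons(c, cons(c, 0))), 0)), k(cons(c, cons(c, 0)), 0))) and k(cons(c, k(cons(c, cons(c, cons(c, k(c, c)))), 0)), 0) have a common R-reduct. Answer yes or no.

yes — NF(t₁) = c, NF(t₂) = c

Reduce t₁ = k(k(cons(0, cons(c, c)), 0), k(cons(0, k(cons(0, cons(c, cons(c, 0))), 0)), k(cons(c, cons(c, 0)), 0))):
1. k(k(cons(0, cons(c, c)), 0), k(cons(0, k(cons(0, cons(c, cons(c, 0))), 0)), k(cons(c, cons(c, 0)), 0)))  →  k(c, k(cons(0, k(cons(0, cons(c, cons(c, 0))), 0)), k(cons(c, cons(c, 0)), 0)))   [R2 at 1]
2. k(c, k(cons(0, k(cons(0, cons(c, cons(c, 0))), 0)), k(cons(c, cons(c, 0)), 0)))  →  c   [R3 at ε]

Reduce t₂ = k(cons(c, k(cons(c, cons(c, cons(c, k(c, c)))), 0)), 0):
1. k(cons(c, k(cons(c, cons(c, cons(c, k(c, c)))), 0)), 0)  →  k(cons(c, cons(c, k(c, c))), 0)   [R2 at 1.2]
2. k(cons(c, cons(c, k(c, c))), 0)  →  k(c, c)   [R2 at ε]
3. k(c, c)  →  c   [R3 at ε]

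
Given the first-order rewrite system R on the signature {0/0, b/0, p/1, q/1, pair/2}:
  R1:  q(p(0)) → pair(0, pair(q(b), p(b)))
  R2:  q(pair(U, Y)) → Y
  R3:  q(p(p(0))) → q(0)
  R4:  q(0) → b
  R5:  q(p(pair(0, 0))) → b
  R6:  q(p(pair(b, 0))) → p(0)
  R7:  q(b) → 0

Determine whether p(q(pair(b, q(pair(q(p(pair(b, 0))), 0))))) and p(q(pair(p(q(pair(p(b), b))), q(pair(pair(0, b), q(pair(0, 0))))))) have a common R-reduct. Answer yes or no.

Reduce t₁ = p(q(pair(b, q(pair(q(p(pair(b, 0))), 0))))):
1. p(q(pair(b, q(pair(q(p(pair(b, 0))), 0)))))  →  p(q(pair(q(p(pair(b, 0))), 0)))   [R2 at 1]
2. p(q(pair(q(p(pair(b, 0))), 0)))  →  p(0)   [R2 at 1]

Reduce t₂ = p(q(pair(p(q(pair(p(b), b))), q(pair(pair(0, b), q(pair(0, 0))))))):
1. p(q(pair(p(q(pair(p(b), b))), q(pair(pair(0, b), q(pair(0, 0)))))))  →  p(q(pair(pair(0, b), q(pair(0, 0)))))   [R2 at 1]
2. p(q(pair(pair(0, b), q(pair(0, 0)))))  →  p(q(pair(0, 0)))   [R2 at 1]
3. p(q(pair(0, 0)))  →  p(0)   [R2 at 1]

yes — NF(t₁) = p(0), NF(t₂) = p(0)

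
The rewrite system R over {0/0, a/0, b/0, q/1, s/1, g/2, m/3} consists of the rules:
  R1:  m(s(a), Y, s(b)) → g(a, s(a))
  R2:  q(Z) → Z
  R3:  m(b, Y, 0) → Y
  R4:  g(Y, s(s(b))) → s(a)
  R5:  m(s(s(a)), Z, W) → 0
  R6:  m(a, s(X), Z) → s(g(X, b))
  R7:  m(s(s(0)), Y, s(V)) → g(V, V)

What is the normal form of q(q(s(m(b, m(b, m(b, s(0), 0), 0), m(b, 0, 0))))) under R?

s(s(0))

1. q(q(s(m(b, m(b, m(b, s(0), 0), 0), m(b, 0, 0)))))  →  q(s(m(b, m(b, m(b, s(0), 0), 0), m(b, 0, 0))))   [R2 at ε]
2. q(s(m(b, m(b, m(b, s(0), 0), 0), m(b, 0, 0))))  →  s(m(b, m(b, m(b, s(0), 0), 0), m(b, 0, 0)))   [R2 at ε]
3. s(m(b, m(b, m(b, s(0), 0), 0), m(b, 0, 0)))  →  s(m(b, m(b, s(0), 0), m(b, 0, 0)))   [R3 at 1.2]
4. s(m(b, m(b, s(0), 0), m(b, 0, 0)))  →  s(m(b, s(0), m(b, 0, 0)))   [R3 at 1.2]
5. s(m(b, s(0), m(b, 0, 0)))  →  s(m(b, s(0), 0))   [R3 at 1.3]
6. s(m(b, s(0), 0))  →  s(s(0))   [R3 at 1]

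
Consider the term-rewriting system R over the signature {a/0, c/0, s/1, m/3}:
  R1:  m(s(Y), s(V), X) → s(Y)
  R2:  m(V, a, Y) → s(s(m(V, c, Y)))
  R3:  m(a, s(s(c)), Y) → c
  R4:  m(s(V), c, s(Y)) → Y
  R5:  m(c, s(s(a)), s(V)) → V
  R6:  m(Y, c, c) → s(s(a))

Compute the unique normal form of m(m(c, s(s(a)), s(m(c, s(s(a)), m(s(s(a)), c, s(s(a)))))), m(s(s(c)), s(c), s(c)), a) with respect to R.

1. m(m(c, s(s(a)), s(m(c, s(s(a)), m(s(s(a)), c, s(s(a)))))), m(s(s(c)), s(c), s(c)), a)  →  m(m(c, s(s(a)), m(s(s(a)), c, s(s(a)))), m(s(s(c)), s(c), s(c)), a)   [R5 at 1]
2. m(m(c, s(s(a)), m(s(s(a)), c, s(s(a)))), m(s(s(c)), s(c), s(c)), a)  →  m(m(c, s(s(a)), s(a)), m(s(s(c)), s(c), s(c)), a)   [R4 at 1.3]
3. m(m(c, s(s(a)), s(a)), m(s(s(c)), s(c), s(c)), a)  →  m(a, m(s(s(c)), s(c), s(c)), a)   [R5 at 1]
4. m(a, m(s(s(c)), s(c), s(c)), a)  →  m(a, s(s(c)), a)   [R1 at 2]
5. m(a, s(s(c)), a)  →  c   [R3 at ε]

c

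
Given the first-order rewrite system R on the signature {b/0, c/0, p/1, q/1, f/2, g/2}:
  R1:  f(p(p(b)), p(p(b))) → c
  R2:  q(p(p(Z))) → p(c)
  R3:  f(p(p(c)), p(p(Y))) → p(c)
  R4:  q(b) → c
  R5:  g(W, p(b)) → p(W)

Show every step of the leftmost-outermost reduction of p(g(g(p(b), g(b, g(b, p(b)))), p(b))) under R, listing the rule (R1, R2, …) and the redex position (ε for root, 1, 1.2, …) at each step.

p(p(p(p(b))))

1. p(g(g(p(b), g(b, g(b, p(b)))), p(b)))  →  p(p(g(p(b), g(b, g(b, p(b))))))   [R5 at 1]
2. p(p(g(p(b), g(b, g(b, p(b))))))  →  p(p(g(p(b), g(b, p(b)))))   [R5 at 1.1.2.2]
3. p(p(g(p(b), g(b, p(b)))))  →  p(p(g(p(b), p(b))))   [R5 at 1.1.2]
4. p(p(g(p(b), p(b))))  →  p(p(p(p(b))))   [R5 at 1.1]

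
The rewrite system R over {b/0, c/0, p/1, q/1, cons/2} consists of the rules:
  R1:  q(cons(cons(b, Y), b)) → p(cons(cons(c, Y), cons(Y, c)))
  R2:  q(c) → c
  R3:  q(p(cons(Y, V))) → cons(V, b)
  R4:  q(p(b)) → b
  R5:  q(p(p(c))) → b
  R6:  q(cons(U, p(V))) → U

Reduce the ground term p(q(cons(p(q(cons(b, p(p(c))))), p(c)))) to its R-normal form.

1. p(q(cons(p(q(cons(b, p(p(c))))), p(c))))  →  p(p(q(cons(b, p(p(c))))))   [R6 at 1]
2. p(p(q(cons(b, p(p(c))))))  →  p(p(b))   [R6 at 1.1]

p(p(b))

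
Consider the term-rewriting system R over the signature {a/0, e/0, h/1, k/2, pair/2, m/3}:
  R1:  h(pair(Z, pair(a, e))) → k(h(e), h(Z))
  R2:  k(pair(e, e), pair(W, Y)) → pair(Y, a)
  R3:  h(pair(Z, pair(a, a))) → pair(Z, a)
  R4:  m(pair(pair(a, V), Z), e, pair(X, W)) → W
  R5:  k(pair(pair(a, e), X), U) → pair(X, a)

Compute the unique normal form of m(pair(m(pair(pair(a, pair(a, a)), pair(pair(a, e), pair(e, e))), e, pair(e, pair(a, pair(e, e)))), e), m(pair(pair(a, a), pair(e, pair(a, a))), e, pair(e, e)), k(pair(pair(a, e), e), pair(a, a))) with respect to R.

a

1. m(pair(m(pair(pair(a, pair(a, a)), pair(pair(a, e), pair(e, e))), e, pair(e, pair(a, pair(e, e)))), e), m(pair(pair(a, a), pair(e, pair(a, a))), e, pair(e, e)), k(pair(pair(a, e), e), pair(a, a)))  →  m(pair(pair(a, pair(e, e)), e), m(pair(pair(a, a), pair(e, pair(a, a))), e, pair(e, e)), k(pair(pair(a, e), e), pair(a, a)))   [R4 at 1.1]
2. m(pair(pair(a, pair(e, e)), e), m(pair(pair(a, a), pair(e, pair(a, a))), e, pair(e, e)), k(pair(pair(a, e), e), pair(a, a)))  →  m(pair(pair(a, pair(e, e)), e), e, k(pair(pair(a, e), e), pair(a, a)))   [R4 at 2]
3. m(pair(pair(a, pair(e, e)), e), e, k(pair(pair(a, e), e), pair(a, a)))  →  m(pair(pair(a, pair(e, e)), e), e, pair(e, a))   [R5 at 3]
4. m(pair(pair(a, pair(e, e)), e), e, pair(e, a))  →  a   [R4 at ε]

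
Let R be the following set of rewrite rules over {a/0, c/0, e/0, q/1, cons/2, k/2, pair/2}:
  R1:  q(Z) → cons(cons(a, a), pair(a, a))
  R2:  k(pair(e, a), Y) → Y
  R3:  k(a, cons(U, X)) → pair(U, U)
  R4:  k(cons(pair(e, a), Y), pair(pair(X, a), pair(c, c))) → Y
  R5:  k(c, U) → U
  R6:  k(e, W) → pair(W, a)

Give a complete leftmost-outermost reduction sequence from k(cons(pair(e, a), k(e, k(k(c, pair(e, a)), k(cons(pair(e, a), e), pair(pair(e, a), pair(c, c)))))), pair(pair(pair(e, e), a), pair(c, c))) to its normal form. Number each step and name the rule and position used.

pair(e, a)

1. k(cons(pair(e, a), k(e, k(k(c, pair(e, a)), k(cons(pair(e, a), e), pair(pair(e, a), pair(c, c)))))), pair(pair(pair(e, e), a), pair(c, c)))  →  k(e, k(k(c, pair(e, a)), k(cons(pair(e, a), e), pair(pair(e, a), pair(c, c)))))   [R4 at ε]
2. k(e, k(k(c, pair(e, a)), k(cons(pair(e, a), e), pair(pair(e, a), pair(c, c)))))  →  pair(k(k(c, pair(e, a)), k(cons(pair(e, a), e), pair(pair(e, a), pair(c, c)))), a)   [R6 at ε]
3. pair(k(k(c, pair(e, a)), k(cons(pair(e, a), e), pair(pair(e, a), pair(c, c)))), a)  →  pair(k(pair(e, a), k(cons(pair(e, a), e), pair(pair(e, a), pair(c, c)))), a)   [R5 at 1.1]
4. pair(k(pair(e, a), k(cons(pair(e, a), e), pair(pair(e, a), pair(c, c)))), a)  →  pair(k(cons(pair(e, a), e), pair(pair(e, a), pair(c, c))), a)   [R2 at 1]
5. pair(k(cons(pair(e, a), e), pair(pair(e, a), pair(c, c))), a)  →  pair(e, a)   [R4 at 1]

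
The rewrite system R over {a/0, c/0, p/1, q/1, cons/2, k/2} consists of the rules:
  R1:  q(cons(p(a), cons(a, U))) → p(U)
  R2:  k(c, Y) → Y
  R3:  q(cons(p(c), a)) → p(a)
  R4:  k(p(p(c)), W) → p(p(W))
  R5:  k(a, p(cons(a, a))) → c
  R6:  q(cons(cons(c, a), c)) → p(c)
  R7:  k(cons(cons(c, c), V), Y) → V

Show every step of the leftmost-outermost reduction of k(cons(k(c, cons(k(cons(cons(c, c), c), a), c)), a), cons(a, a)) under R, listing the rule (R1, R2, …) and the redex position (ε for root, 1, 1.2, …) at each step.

1. k(cons(k(c, cons(k(cons(cons(c, c), c), a), c)), a), cons(a, a))  →  k(cons(cons(k(cons(cons(c, c), c), a), c), a), cons(a, a))   [R2 at 1.1]
2. k(cons(cons(k(cons(cons(c, c), c), a), c), a), cons(a, a))  →  k(cons(cons(c, c), a), cons(a, a))   [R7 at 1.1.1]
3. k(cons(cons(c, c), a), cons(a, a))  →  a   [R7 at ε]

a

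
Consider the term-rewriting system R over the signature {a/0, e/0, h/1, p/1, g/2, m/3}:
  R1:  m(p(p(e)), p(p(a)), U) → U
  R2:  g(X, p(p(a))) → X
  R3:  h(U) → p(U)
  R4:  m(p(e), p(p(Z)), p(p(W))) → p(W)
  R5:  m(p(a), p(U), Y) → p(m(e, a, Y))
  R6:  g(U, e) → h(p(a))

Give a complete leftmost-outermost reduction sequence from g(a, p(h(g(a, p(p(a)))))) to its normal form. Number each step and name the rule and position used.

a

1. g(a, p(h(g(a, p(p(a))))))  →  g(a, p(p(g(a, p(p(a))))))   [R3 at 2.1]
2. g(a, p(p(g(a, p(p(a))))))  →  g(a, p(p(a)))   [R2 at 2.1.1]
3. g(a, p(p(a)))  →  a   [R2 at ε]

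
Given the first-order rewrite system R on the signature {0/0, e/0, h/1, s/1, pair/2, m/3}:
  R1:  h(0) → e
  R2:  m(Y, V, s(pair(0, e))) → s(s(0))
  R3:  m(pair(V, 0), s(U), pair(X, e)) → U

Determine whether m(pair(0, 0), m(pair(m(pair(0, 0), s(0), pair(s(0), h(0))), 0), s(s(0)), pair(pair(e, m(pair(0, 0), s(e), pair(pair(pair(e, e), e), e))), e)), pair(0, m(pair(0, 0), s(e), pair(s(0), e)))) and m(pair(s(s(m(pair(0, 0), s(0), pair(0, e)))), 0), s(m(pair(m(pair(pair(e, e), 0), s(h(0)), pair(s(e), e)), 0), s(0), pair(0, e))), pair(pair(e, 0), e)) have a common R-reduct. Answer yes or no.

Reduce t₁ = m(pair(0, 0), m(pair(m(pair(0, 0), s(0), pair(s(0), h(0))), 0), s(s(0)), pair(pair(e, m(pair(0, 0), s(e), pair(pair(pair(e, e), e), e))), e)), pair(0, m(pair(0, 0), s(e), pair(s(0), e)))):
1. m(pair(0, 0), m(pair(m(pair(0, 0), s(0), pair(s(0), h(0))), 0), s(s(0)), pair(pair(e, m(pair(0, 0), s(e), pair(pair(pair(e, e), e), e))), e)), pair(0, m(pair(0, 0), s(e), pair(s(0), e))))  →  m(pair(0, 0), s(0), pair(0, m(pair(0, 0), s(e), pair(s(0), e))))   [R3 at 2]
2. m(pair(0, 0), s(0), pair(0, m(pair(0, 0), s(e), pair(s(0), e))))  →  m(pair(0, 0), s(0), pair(0, e))   [R3 at 3.2]
3. m(pair(0, 0), s(0), pair(0, e))  →  0   [R3 at ε]

Reduce t₂ = m(pair(s(s(m(pair(0, 0), s(0), pair(0, e)))), 0), s(m(pair(m(pair(pair(e, e), 0), s(h(0)), pair(s(e), e)), 0), s(0), pair(0, e))), pair(pair(e, 0), e)):
1. m(pair(s(s(m(pair(0, 0), s(0), pair(0, e)))), 0), s(m(pair(m(pair(pair(e, e), 0), s(h(0)), pair(s(e), e)), 0), s(0), pair(0, e))), pair(pair(e, 0), e))  →  m(pair(m(pair(pair(e, e), 0), s(h(0)), pair(s(e), e)), 0), s(0), pair(0, e))   [R3 at ε]
2. m(pair(m(pair(pair(e, e), 0), s(h(0)), pair(s(e), e)), 0), s(0), pair(0, e))  →  0   [R3 at ε]

yes — NF(t₁) = 0, NF(t₂) = 0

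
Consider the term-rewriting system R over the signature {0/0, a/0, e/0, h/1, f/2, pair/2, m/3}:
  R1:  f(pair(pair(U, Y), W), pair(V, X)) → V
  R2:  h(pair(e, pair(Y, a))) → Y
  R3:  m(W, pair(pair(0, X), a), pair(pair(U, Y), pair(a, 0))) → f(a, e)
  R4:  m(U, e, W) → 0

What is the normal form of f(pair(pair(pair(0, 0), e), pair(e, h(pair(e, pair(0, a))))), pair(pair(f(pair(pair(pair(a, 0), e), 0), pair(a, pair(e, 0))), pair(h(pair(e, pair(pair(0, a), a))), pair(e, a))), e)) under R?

pair(a, pair(pair(0, a), pair(e, a)))

1. f(pair(pair(pair(0, 0), e), pair(e, h(pair(e, pair(0, a))))), pair(pair(f(pair(pair(pair(a, 0), e), 0), pair(a, pair(e, 0))), pair(h(pair(e, pair(pair(0, a), a))), pair(e, a))), e))  →  pair(f(pair(pair(pair(a, 0), e), 0), pair(a, pair(e, 0))), pair(h(pair(e, pair(pair(0, a), a))), pair(e, a)))   [R1 at ε]
2. pair(f(pair(pair(pair(a, 0), e), 0), pair(a, pair(e, 0))), pair(h(pair(e, pair(pair(0, a), a))), pair(e, a)))  →  pair(a, pair(h(pair(e, pair(pair(0, a), a))), pair(e, a)))   [R1 at 1]
3. pair(a, pair(h(pair(e, pair(pair(0, a), a))), pair(e, a)))  →  pair(a, pair(pair(0, a), pair(e, a)))   [R2 at 2.1]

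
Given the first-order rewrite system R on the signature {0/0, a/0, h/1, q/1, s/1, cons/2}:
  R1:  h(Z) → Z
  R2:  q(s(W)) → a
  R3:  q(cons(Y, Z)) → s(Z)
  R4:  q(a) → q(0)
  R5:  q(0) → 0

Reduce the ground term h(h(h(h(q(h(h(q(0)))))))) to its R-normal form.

0

1. h(h(h(h(q(h(h(q(0))))))))  →  h(h(h(q(h(h(q(0)))))))   [R1 at ε]
2. h(h(h(q(h(h(q(0)))))))  →  h(h(q(h(h(q(0))))))   [R1 at ε]
3. h(h(q(h(h(q(0))))))  →  h(q(h(h(q(0)))))   [R1 at ε]
4. h(q(h(h(q(0)))))  →  q(h(h(q(0))))   [R1 at ε]
5. q(h(h(q(0))))  →  q(h(q(0)))   [R1 at 1]
6. q(h(q(0)))  →  q(q(0))   [R1 at 1]
7. q(q(0))  →  q(0)   [R5 at 1]
8. q(0)  →  0   [R5 at ε]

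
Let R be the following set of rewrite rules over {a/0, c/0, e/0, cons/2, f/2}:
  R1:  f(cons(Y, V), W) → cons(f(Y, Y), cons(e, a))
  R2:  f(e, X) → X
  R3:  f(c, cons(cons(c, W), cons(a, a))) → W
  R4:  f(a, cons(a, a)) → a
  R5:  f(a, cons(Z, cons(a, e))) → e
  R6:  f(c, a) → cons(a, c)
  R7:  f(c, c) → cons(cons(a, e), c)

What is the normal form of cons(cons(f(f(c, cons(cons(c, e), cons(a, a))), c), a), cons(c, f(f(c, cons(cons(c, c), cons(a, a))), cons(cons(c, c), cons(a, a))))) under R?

cons(cons(c, a), cons(c, c))

1. cons(cons(f(f(c, cons(cons(c, e), cons(a, a))), c), a), cons(c, f(f(c, cons(cons(c, c), cons(a, a))), cons(cons(c, c), cons(a, a)))))  →  cons(cons(f(e, c), a), cons(c, f(f(c, cons(cons(c, c), cons(a, a))), cons(cons(c, c), cons(a, a)))))   [R3 at 1.1.1]
2. cons(cons(f(e, c), a), cons(c, f(f(c, cons(cons(c, c), cons(a, a))), cons(cons(c, c), cons(a, a)))))  →  cons(cons(c, a), cons(c, f(f(c, cons(cons(c, c), cons(a, a))), cons(cons(c, c), cons(a, a)))))   [R2 at 1.1]
3. cons(cons(c, a), cons(c, f(f(c, cons(cons(c, c), cons(a, a))), cons(cons(c, c), cons(a, a)))))  →  cons(cons(c, a), cons(c, f(c, cons(cons(c, c), cons(a, a)))))   [R3 at 2.2.1]
4. cons(cons(c, a), cons(c, f(c, cons(cons(c, c), cons(a, a)))))  →  cons(cons(c, a), cons(c, c))   [R3 at 2.2]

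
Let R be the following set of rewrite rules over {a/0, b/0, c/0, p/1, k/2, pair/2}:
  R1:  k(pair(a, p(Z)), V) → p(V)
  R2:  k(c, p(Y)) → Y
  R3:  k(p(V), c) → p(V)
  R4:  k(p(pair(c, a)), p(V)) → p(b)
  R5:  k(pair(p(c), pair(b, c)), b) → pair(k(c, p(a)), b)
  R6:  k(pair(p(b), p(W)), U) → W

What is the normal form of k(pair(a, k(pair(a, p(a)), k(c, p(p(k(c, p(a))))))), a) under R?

1. k(pair(a, k(pair(a, p(a)), k(c, p(p(k(c, p(a))))))), a)  →  k(pair(a, p(k(c, p(p(k(c, p(a))))))), a)   [R1 at 1.2]
2. k(pair(a, p(k(c, p(p(k(c, p(a))))))), a)  →  p(a)   [R1 at ε]

p(a)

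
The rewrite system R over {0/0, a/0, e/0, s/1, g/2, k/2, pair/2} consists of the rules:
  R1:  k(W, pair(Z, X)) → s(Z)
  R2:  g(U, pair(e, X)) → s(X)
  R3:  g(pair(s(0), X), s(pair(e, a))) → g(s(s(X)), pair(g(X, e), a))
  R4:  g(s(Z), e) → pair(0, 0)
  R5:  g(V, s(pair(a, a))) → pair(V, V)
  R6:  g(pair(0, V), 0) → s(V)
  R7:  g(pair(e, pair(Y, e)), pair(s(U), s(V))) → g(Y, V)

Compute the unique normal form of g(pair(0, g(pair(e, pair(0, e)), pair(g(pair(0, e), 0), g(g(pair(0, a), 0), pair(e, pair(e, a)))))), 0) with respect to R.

s(s(a))

1. g(pair(0, g(pair(e, pair(0, e)), pair(g(pair(0, e), 0), g(g(pair(0, a), 0), pair(e, pair(e, a)))))), 0)  →  s(g(pair(e, pair(0, e)), pair(g(pair(0, e), 0), g(g(pair(0, a), 0), pair(e, pair(e, a))))))   [R6 at ε]
2. s(g(pair(e, pair(0, e)), pair(g(pair(0, e), 0), g(g(pair(0, a), 0), pair(e, pair(e, a))))))  →  s(g(pair(e, pair(0, e)), pair(s(e), g(g(pair(0, a), 0), pair(e, pair(e, a))))))   [R6 at 1.2.1]
3. s(g(pair(e, pair(0, e)), pair(s(e), g(g(pair(0, a), 0), pair(e, pair(e, a))))))  →  s(g(pair(e, pair(0, e)), pair(s(e), s(pair(e, a)))))   [R2 at 1.2.2]
4. s(g(pair(e, pair(0, e)), pair(s(e), s(pair(e, a)))))  →  s(g(0, pair(e, a)))   [R7 at 1]
5. s(g(0, pair(e, a)))  →  s(s(a))   [R2 at 1]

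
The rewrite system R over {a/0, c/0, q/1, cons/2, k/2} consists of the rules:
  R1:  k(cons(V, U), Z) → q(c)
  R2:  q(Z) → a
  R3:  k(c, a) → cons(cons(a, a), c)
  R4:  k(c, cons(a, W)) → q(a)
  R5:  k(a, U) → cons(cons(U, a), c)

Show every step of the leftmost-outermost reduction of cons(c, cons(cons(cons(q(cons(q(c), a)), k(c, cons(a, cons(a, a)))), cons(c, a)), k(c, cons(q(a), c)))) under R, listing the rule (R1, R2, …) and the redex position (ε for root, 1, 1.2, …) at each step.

cons(c, cons(cons(cons(a, a), cons(c, a)), a))

1. cons(c, cons(cons(cons(q(cons(q(c), a)), k(c, cons(a, cons(a, a)))), cons(c, a)), k(c, cons(q(a), c))))  →  cons(c, cons(cons(cons(a, k(c, cons(a, cons(a, a)))), cons(c, a)), k(c, cons(q(a), c))))   [R2 at 2.1.1.1]
2. cons(c, cons(cons(cons(a, k(c, cons(a, cons(a, a)))), cons(c, a)), k(c, cons(q(a), c))))  →  cons(c, cons(cons(cons(a, q(a)), cons(c, a)), k(c, cons(q(a), c))))   [R4 at 2.1.1.2]
3. cons(c, cons(cons(cons(a, q(a)), cons(c, a)), k(c, cons(q(a), c))))  →  cons(c, cons(cons(cons(a, a), cons(c, a)), k(c, cons(q(a), c))))   [R2 at 2.1.1.2]
4. cons(c, cons(cons(cons(a, a), cons(c, a)), k(c, cons(q(a), c))))  →  cons(c, cons(cons(cons(a, a), cons(c, a)), k(c, cons(a, c))))   [R2 at 2.2.2.1]
5. cons(c, cons(cons(cons(a, a), cons(c, a)), k(c, cons(a, c))))  →  cons(c, cons(cons(cons(a, a), cons(c, a)), q(a)))   [R4 at 2.2]
6. cons(c, cons(cons(cons(a, a), cons(c, a)), q(a)))  →  cons(c, cons(cons(cons(a, a), cons(c, a)), a))   [R2 at 2.2]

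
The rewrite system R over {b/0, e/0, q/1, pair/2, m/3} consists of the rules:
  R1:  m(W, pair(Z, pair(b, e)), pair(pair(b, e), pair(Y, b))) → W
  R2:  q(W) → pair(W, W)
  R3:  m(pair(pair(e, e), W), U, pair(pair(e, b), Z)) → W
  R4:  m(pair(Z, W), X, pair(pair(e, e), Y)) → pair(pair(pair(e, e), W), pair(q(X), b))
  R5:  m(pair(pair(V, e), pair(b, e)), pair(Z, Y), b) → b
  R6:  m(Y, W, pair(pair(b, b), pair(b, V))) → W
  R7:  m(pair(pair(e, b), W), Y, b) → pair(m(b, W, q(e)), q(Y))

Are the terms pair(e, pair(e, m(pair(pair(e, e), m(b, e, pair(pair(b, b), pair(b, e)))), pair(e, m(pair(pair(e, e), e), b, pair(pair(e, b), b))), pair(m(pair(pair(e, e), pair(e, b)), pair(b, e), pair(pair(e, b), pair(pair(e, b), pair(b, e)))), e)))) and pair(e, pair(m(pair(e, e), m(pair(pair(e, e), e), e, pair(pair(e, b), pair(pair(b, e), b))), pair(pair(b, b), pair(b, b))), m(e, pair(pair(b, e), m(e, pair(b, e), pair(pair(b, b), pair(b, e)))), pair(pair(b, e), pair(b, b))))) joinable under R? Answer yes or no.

Reduce t₁ = pair(e, pair(e, m(pair(pair(e, e), m(b, e, pair(pair(b, b), pair(b, e)))), pair(e, m(pair(pair(e, e), e), b, pair(pair(e, b), b))), pair(m(pair(pair(e, e), pair(e, b)), pair(b, e), pair(pair(e, b), pair(pair(e, b), pair(b, e)))), e)))):
1. pair(e, pair(e, m(pair(pair(e, e), m(b, e, pair(pair(b, b), pair(b, e)))), pair(e, m(pair(pair(e, e), e), b, pair(pair(e, b), b))), pair(m(pair(pair(e, e), pair(e, b)), pair(b, e), pair(pair(e, b), pair(pair(e, b), pair(b, e)))), e))))  →  pair(e, pair(e, m(pair(pair(e, e), e), pair(e, m(pair(pair(e, e), e), b, pair(pair(e, b), b))), pair(m(pair(pair(e, e), pair(e, b)), pair(b, e), pair(pair(e, b), pair(pair(e, b), pair(b, e)))), e))))   [R6 at 2.2.1.2]
2. pair(e, pair(e, m(pair(pair(e, e), e), pair(e, m(pair(pair(e, e), e), b, pair(pair(e, b), b))), pair(m(pair(pair(e, e), pair(e, b)), pair(b, e), pair(pair(e, b), pair(pair(e, b), pair(b, e)))), e))))  →  pair(e, pair(e, m(pair(pair(e, e), e), pair(e, e), pair(m(pair(pair(e, e), pair(e, b)), pair(b, e), pair(pair(e, b), pair(pair(e, b), pair(b, e)))), e))))   [R3 at 2.2.2.2]
3. pair(e, pair(e, m(pair(pair(e, e), e), pair(e, e), pair(m(pair(pair(e, e), pair(e, b)), pair(b, e), pair(pair(e, b), pair(pair(e, b), pair(b, e)))), e))))  →  pair(e, pair(e, m(pair(pair(e, e), e), pair(e, e), pair(pair(e, b), e))))   [R3 at 2.2.3.1]
4. pair(e, pair(e, m(pair(pair(e, e), e), pair(e, e), pair(pair(e, b), e))))  →  pair(e, pair(e, e))   [R3 at 2.2]

Reduce t₂ = pair(e, pair(m(pair(e, e), m(pair(pair(e, e), e), e, pair(pair(e, b), pair(pair(b, e), b))), pair(pair(b, b), pair(b, b))), m(e, pair(pair(b, e), m(e, pair(b, e), pair(pair(b, b), pair(b, e)))), pair(pair(b, e), pair(b, b))))):
1. pair(e, pair(m(pair(e, e), m(pair(pair(e, e), e), e, pair(pair(e, b), pair(pair(b, e), b))), pair(pair(b, b), pair(b, b))), m(e, pair(pair(b, e), m(e, pair(b, e), pair(pair(b, b), pair(b, e)))), pair(pair(b, e), pair(b, b)))))  →  pair(e, pair(m(pair(pair(e, e), e), e, pair(pair(e, b), pair(pair(b, e), b))), m(e, pair(pair(b, e), m(e, pair(b, e), pair(pair(b, b), pair(b, e)))), pair(pair(b, e), pair(b, b)))))   [R6 at 2.1]
2. pair(e, pair(m(pair(pair(e, e), e), e, pair(pair(e, b), pair(pair(b, e), b))), m(e, pair(pair(b, e), m(e, pair(b, e), pair(pair(b, b), pair(b, e)))), pair(pair(b, e), pair(b, b)))))  →  pair(e, pair(e, m(e, pair(pair(b, e), m(e, pair(b, e), pair(pair(b, b), pair(b, e)))), pair(pair(b, e), pair(b, b)))))   [R3 at 2.1]
3. pair(e, pair(e, m(e, pair(pair(b, e), m(e, pair(b, e), pair(pair(b, b), pair(b, e)))), pair(pair(b, e), pair(b, b)))))  →  pair(e, pair(e, m(e, pair(pair(b, e), pair(b, e)), pair(pair(b, e), pair(b, b)))))   [R6 at 2.2.2.2]
4. pair(e, pair(e, m(e, pair(pair(b, e), pair(b, e)), pair(pair(b, e), pair(b, b)))))  →  pair(e, pair(e, e))   [R1 at 2.2]

yes — NF(t₁) = pair(e, pair(e, e)), NF(t₂) = pair(e, pair(e, e))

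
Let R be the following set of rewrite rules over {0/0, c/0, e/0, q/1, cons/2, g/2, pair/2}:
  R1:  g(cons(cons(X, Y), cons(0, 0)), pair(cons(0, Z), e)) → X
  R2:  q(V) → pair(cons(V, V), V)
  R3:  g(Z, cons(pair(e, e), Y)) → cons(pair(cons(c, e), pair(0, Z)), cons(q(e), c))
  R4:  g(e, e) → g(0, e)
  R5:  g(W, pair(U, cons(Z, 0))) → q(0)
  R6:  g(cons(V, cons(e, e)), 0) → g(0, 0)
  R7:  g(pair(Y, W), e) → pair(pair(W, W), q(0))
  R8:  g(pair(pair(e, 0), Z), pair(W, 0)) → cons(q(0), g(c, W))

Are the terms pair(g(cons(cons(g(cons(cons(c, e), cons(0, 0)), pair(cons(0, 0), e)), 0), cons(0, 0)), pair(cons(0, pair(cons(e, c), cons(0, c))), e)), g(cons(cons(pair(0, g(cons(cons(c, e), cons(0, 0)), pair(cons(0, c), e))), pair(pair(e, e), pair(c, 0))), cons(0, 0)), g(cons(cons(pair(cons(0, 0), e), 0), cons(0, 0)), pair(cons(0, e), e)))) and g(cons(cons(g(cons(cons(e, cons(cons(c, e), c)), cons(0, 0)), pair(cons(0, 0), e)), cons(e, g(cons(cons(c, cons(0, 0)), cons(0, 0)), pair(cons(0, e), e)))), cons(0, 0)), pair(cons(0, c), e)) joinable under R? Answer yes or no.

Reduce t₁ = pair(g(cons(cons(g(cons(cons(c, e), cons(0, 0)), pair(cons(0, 0), e)), 0), cons(0, 0)), pair(cons(0, pair(cons(e, c), cons(0, c))), e)), g(cons(cons(pair(0, g(cons(cons(c, e), cons(0, 0)), pair(cons(0, c), e))), pair(pair(e, e), pair(c, 0))), cons(0, 0)), g(cons(cons(pair(cons(0, 0), e), 0), cons(0, 0)), pair(cons(0, e), e)))):
1. pair(g(cons(cons(g(cons(cons(c, e), cons(0, 0)), pair(cons(0, 0), e)), 0), cons(0, 0)), pair(cons(0, pair(cons(e, c), cons(0, c))), e)), g(cons(cons(pair(0, g(cons(cons(c, e), cons(0, 0)), pair(cons(0, c), e))), pair(pair(e, e), pair(c, 0))), cons(0, 0)), g(cons(cons(pair(cons(0, 0), e), 0), cons(0, 0)), pair(cons(0, e), e))))  →  pair(g(cons(cons(c, e), cons(0, 0)), pair(cons(0, 0), e)), g(cons(cons(pair(0, g(cons(cons(c, e), cons(0, 0)), pair(cons(0, c), e))), pair(pair(e, e), pair(c, 0))), cons(0, 0)), g(cons(cons(pair(cons(0, 0), e), 0), cons(0, 0)), pair(cons(0, e), e))))   [R1 at 1]
2. pair(g(cons(cons(c, e), cons(0, 0)), pair(cons(0, 0), e)), g(cons(cons(pair(0, g(cons(cons(c, e), cons(0, 0)), pair(cons(0, c), e))), pair(pair(e, e), pair(c, 0))), cons(0, 0)), g(cons(cons(pair(cons(0, 0), e), 0), cons(0, 0)), pair(cons(0, e), e))))  →  pair(c, g(cons(cons(pair(0, g(cons(cons(c, e), cons(0, 0)), pair(cons(0, c), e))), pair(pair(e, e), pair(c, 0))), cons(0, 0)), g(cons(cons(pair(cons(0, 0), e), 0), cons(0, 0)), pair(cons(0, e), e))))   [R1 at 1]
3. pair(c, g(cons(cons(pair(0, g(cons(cons(c, e), cons(0, 0)), pair(cons(0, c), e))), pair(pair(e, e), pair(c, 0))), cons(0, 0)), g(cons(cons(pair(cons(0, 0), e), 0), cons(0, 0)), pair(cons(0, e), e))))  →  pair(c, g(cons(cons(pair(0, c), pair(pair(e, e), pair(c, 0))), cons(0, 0)), g(cons(cons(pair(cons(0, 0), e), 0), cons(0, 0)), pair(cons(0, e), e))))   [R1 at 2.1.1.1.2]
4. pair(c, g(cons(cons(pair(0, c), pair(pair(e, e), pair(c, 0))), cons(0, 0)), g(cons(cons(pair(cons(0, 0), e), 0), cons(0, 0)), pair(cons(0, e), e))))  →  pair(c, g(cons(cons(pair(0, c), pair(pair(e, e), pair(c, 0))), cons(0, 0)), pair(cons(0, 0), e)))   [R1 at 2.2]
5. pair(c, g(cons(cons(pair(0, c), pair(pair(e, e), pair(c, 0))), cons(0, 0)), pair(cons(0, 0), e)))  →  pair(c, pair(0, c))   [R1 at 2]

Reduce t₂ = g(cons(cons(g(cons(cons(e, cons(cons(c, e), c)), cons(0, 0)), pair(cons(0, 0), e)), cons(e, g(cons(cons(c, cons(0, 0)), cons(0, 0)), pair(cons(0, e), e)))), cons(0, 0)), pair(cons(0, c), e)):
1. g(cons(cons(g(cons(cons(e, cons(cons(c, e), c)), cons(0, 0)), pair(cons(0, 0), e)), cons(e, g(cons(cons(c, cons(0, 0)), cons(0, 0)), pair(cons(0, e), e)))), cons(0, 0)), pair(cons(0, c), e))  →  g(cons(cons(e, cons(cons(c, e), c)), cons(0, 0)), pair(cons(0, 0), e))   [R1 at ε]
2. g(cons(cons(e, cons(cons(c, e), c)), cons(0, 0)), pair(cons(0, 0), e))  →  e   [R1 at ε]

no — NF(t₁) = pair(c, pair(0, c)), NF(t₂) = e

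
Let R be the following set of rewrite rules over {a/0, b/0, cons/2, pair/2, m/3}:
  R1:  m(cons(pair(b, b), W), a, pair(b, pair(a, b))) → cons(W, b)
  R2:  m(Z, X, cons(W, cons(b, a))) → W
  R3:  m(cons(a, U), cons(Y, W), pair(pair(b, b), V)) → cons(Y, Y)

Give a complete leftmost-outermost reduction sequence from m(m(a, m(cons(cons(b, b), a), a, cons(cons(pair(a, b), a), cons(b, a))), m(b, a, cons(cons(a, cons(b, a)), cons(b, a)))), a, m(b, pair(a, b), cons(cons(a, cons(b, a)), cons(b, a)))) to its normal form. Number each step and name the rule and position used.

1. m(m(a, m(cons(cons(b, b), a), a, cons(cons(pair(a, b), a), cons(b, a))), m(b, a, cons(cons(a, cons(b, a)), cons(b, a)))), a, m(b, pair(a, b), cons(cons(a, cons(b, a)), cons(b, a))))  →  m(m(a, cons(pair(a, b), a), m(b, a, cons(cons(a, cons(b, a)), cons(b, a)))), a, m(b, pair(a, b), cons(cons(a, cons(b, a)), cons(b, a))))   [R2 at 1.2]
2. m(m(a, cons(pair(a, b), a), m(b, a, cons(cons(a, cons(b, a)), cons(b, a)))), a, m(b, pair(a, b), cons(cons(a, cons(b, a)), cons(b, a))))  →  m(m(a, cons(pair(a, b), a), cons(a, cons(b, a))), a, m(b, pair(a, b), cons(cons(a, cons(b, a)), cons(b, a))))   [R2 at 1.3]
3. m(m(a, cons(pair(a, b), a), cons(a, cons(b, a))), a, m(b, pair(a, b), cons(cons(a, cons(b, a)), cons(b, a))))  →  m(a, a, m(b, pair(a, b), cons(cons(a, cons(b, a)), cons(b, a))))   [R2 at 1]
4. m(a, a, m(b, pair(a, b), cons(cons(a, cons(b, a)), cons(b, a))))  →  m(a, a, cons(a, cons(b, a)))   [R2 at 3]
5. m(a, a, cons(a, cons(b, a)))  →  a   [R2 at ε]

a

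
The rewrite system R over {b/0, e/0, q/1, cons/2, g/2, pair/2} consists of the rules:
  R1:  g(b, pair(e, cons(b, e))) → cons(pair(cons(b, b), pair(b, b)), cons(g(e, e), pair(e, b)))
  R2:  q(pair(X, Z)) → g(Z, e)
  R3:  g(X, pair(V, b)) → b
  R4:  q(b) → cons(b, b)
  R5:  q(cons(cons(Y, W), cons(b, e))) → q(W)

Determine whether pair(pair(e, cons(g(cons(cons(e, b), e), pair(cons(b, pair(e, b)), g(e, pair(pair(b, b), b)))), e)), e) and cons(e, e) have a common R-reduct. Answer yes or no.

Reduce t₁ = pair(pair(e, cons(g(cons(cons(e, b), e), pair(cons(b, pair(e, b)), g(e, pair(pair(b, b), b)))), e)), e):
1. pair(pair(e, cons(g(cons(cons(e, b), e), pair(cons(b, pair(e, b)), g(e, pair(pair(b, b), b)))), e)), e)  →  pair(pair(e, cons(g(cons(cons(e, b), e), pair(cons(b, pair(e, b)), b)), e)), e)   [R3 at 1.2.1.2.2]
2. pair(pair(e, cons(g(cons(cons(e, b), e), pair(cons(b, pair(e, b)), b)), e)), e)  →  pair(pair(e, cons(b, e)), e)   [R3 at 1.2.1]

Reduce t₂ = cons(e, e):

no — NF(t₁) = pair(pair(e, cons(b, e)), e), NF(t₂) = cons(e, e)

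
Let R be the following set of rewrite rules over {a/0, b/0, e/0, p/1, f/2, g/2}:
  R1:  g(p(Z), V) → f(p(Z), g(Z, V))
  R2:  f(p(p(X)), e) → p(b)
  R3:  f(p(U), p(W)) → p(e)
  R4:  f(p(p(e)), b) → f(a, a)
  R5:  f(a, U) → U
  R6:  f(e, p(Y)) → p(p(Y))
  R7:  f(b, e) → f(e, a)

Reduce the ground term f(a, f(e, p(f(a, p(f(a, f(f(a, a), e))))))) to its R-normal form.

p(p(p(e)))

1. f(a, f(e, p(f(a, p(f(a, f(f(a, a), e)))))))  →  f(e, p(f(a, p(f(a, f(f(a, a), e))))))   [R5 at ε]
2. f(e, p(f(a, p(f(a, f(f(a, a), e))))))  →  p(p(f(a, p(f(a, f(f(a, a), e))))))   [R6 at ε]
3. p(p(f(a, p(f(a, f(f(a, a), e))))))  →  p(p(p(f(a, f(f(a, a), e)))))   [R5 at 1.1]
4. p(p(p(f(a, f(f(a, a), e)))))  →  p(p(p(f(f(a, a), e))))   [R5 at 1.1.1]
5. p(p(p(f(f(a, a), e))))  →  p(p(p(f(a, e))))   [R5 at 1.1.1.1]
6. p(p(p(f(a, e))))  →  p(p(p(e)))   [R5 at 1.1.1]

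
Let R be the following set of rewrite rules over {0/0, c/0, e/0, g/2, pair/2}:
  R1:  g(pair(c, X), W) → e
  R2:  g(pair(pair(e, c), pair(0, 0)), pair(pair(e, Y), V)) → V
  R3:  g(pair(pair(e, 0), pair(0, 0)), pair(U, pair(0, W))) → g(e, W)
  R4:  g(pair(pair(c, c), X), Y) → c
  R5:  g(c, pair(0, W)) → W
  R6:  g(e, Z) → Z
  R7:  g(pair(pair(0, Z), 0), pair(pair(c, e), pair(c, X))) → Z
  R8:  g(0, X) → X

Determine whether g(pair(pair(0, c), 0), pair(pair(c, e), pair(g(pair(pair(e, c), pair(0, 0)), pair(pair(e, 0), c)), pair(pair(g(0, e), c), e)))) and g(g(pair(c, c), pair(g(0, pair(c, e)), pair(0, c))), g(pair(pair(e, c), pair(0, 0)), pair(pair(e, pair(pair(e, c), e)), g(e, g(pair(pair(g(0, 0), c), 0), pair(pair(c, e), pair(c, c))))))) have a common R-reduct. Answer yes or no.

yes — NF(t₁) = c, NF(t₂) = c

Reduce t₁ = g(pair(pair(0, c), 0), pair(pair(c, e), pair(g(pair(pair(e, c), pair(0, 0)), pair(pair(e, 0), c)), pair(pair(g(0, e), c), e)))):
1. g(pair(pair(0, c), 0), pair(pair(c, e), pair(g(pair(pair(e, c), pair(0, 0)), pair(pair(e, 0), c)), pair(pair(g(0, e), c), e))))  →  g(pair(pair(0, c), 0), pair(pair(c, e), pair(c, pair(pair(g(0, e), c), e))))   [R2 at 2.2.1]
2. g(pair(pair(0, c), 0), pair(pair(c, e), pair(c, pair(pair(g(0, e), c), e))))  →  c   [R7 at ε]

Reduce t₂ = g(g(pair(c, c), pair(g(0, pair(c, e)), pair(0, c))), g(pair(pair(e, c), pair(0, 0)), pair(pair(e, pair(pair(e, c), e)), g(e, g(pair(pair(g(0, 0), c), 0), pair(pair(c, e), pair(c, c))))))):
1. g(g(pair(c, c), pair(g(0, pair(c, e)), pair(0, c))), g(pair(pair(e, c), pair(0, 0)), pair(pair(e, pair(pair(e, c), e)), g(e, g(pair(pair(g(0, 0), c), 0), pair(pair(c, e), pair(c, c)))))))  →  g(e, g(pair(pair(e, c), pair(0, 0)), pair(pair(e, pair(pair(e, c), e)), g(e, g(pair(pair(g(0, 0), c), 0), pair(pair(c, e), pair(c, c)))))))   [R1 at 1]
2. g(e, g(pair(pair(e, c), pair(0, 0)), pair(pair(e, pair(pair(e, c), e)), g(e, g(pair(pair(g(0, 0), c), 0), pair(pair(c, e), pair(c, c)))))))  →  g(pair(pair(e, c), pair(0, 0)), pair(pair(e, pair(pair(e, c), e)), g(e, g(pair(pair(g(0, 0), c), 0), pair(pair(c, e), pair(c, c))))))   [R6 at ε]
3. g(pair(pair(e, c), pair(0, 0)), pair(pair(e, pair(pair(e, c), e)), g(e, g(pair(pair(g(0, 0), c), 0), pair(pair(c, e), pair(c, c))))))  →  g(e, g(pair(pair(g(0, 0), c), 0), pair(pair(c, e), pair(c, c))))   [R2 at ε]
4. g(e, g(pair(pair(g(0, 0), c), 0), pair(pair(c, e), pair(c, c))))  →  g(pair(pair(g(0, 0), c), 0), pair(pair(c, e), pair(c, c)))   [R6 at ε]
5. g(pair(pair(g(0, 0), c), 0), pair(pair(c, e), pair(c, c)))  →  g(pair(pair(0, c), 0), pair(pair(c, e), pair(c, c)))   [R8 at 1.1.1]
6. g(pair(pair(0, c), 0), pair(pair(c, e), pair(c, c)))  →  c   [R7 at ε]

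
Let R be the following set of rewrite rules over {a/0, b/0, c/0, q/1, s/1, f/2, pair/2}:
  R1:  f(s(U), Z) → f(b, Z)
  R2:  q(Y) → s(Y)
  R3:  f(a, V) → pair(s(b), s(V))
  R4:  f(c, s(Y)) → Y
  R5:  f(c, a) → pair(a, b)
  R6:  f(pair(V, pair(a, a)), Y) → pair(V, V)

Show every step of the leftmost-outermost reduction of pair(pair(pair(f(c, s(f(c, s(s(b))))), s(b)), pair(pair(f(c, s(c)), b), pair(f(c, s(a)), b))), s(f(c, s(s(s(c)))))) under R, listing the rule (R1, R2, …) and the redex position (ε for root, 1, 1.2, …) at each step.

pair(pair(pair(s(b), s(b)), pair(pair(c, b), pair(a, b))), s(s(s(c))))

1. pair(pair(pair(f(c, s(f(c, s(s(b))))), s(b)), pair(pair(f(c, s(c)), b), pair(f(c, s(a)), b))), s(f(c, s(s(s(c))))))  →  pair(pair(pair(f(c, s(s(b))), s(b)), pair(pair(f(c, s(c)), b), pair(f(c, s(a)), b))), s(f(c, s(s(s(c))))))   [R4 at 1.1.1]
2. pair(pair(pair(f(c, s(s(b))), s(b)), pair(pair(f(c, s(c)), b), pair(f(c, s(a)), b))), s(f(c, s(s(s(c))))))  →  pair(pair(pair(s(b), s(b)), pair(pair(f(c, s(c)), b), pair(f(c, s(a)), b))), s(f(c, s(s(s(c))))))   [R4 at 1.1.1]
3. pair(pair(pair(s(b), s(b)), pair(pair(f(c, s(c)), b), pair(f(c, s(a)), b))), s(f(c, s(s(s(c))))))  →  pair(pair(pair(s(b), s(b)), pair(pair(c, b), pair(f(c, s(a)), b))), s(f(c, s(s(s(c))))))   [R4 at 1.2.1.1]
4. pair(pair(pair(s(b), s(b)), pair(pair(c, b), pair(f(c, s(a)), b))), s(f(c, s(s(s(c))))))  →  pair(pair(pair(s(b), s(b)), pair(pair(c, b), pair(a, b))), s(f(c, s(s(s(c))))))   [R4 at 1.2.2.1]
5. pair(pair(pair(s(b), s(b)), pair(pair(c, b), pair(a, b))), s(f(c, s(s(s(c))))))  →  pair(pair(pair(s(b), s(b)), pair(pair(c, b), pair(a, b))), s(s(s(c))))   [R4 at 2.1]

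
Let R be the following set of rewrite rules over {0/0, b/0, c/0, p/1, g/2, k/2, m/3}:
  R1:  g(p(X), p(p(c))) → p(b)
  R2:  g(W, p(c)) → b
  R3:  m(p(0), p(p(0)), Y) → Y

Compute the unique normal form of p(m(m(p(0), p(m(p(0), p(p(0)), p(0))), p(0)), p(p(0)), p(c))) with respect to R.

p(p(c))

1. p(m(m(p(0), p(m(p(0), p(p(0)), p(0))), p(0)), p(p(0)), p(c)))  →  p(m(m(p(0), p(p(0)), p(0)), p(p(0)), p(c)))   [R3 at 1.1.2.1]
2. p(m(m(p(0), p(p(0)), p(0)), p(p(0)), p(c)))  →  p(m(p(0), p(p(0)), p(c)))   [R3 at 1.1]
3. p(m(p(0), p(p(0)), p(c)))  →  p(p(c))   [R3 at 1]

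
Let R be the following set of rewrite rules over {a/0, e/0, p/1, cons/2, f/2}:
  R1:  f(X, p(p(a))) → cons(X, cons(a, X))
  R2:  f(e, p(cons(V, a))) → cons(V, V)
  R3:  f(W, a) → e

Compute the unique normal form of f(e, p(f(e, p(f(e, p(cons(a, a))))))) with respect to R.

cons(a, a)

1. f(e, p(f(e, p(f(e, p(cons(a, a)))))))  →  f(e, p(f(e, p(cons(a, a)))))   [R2 at 2.1.2.1]
2. f(e, p(f(e, p(cons(a, a)))))  →  f(e, p(cons(a, a)))   [R2 at 2.1]
3. f(e, p(cons(a, a)))  →  cons(a, a)   [R2 at ε]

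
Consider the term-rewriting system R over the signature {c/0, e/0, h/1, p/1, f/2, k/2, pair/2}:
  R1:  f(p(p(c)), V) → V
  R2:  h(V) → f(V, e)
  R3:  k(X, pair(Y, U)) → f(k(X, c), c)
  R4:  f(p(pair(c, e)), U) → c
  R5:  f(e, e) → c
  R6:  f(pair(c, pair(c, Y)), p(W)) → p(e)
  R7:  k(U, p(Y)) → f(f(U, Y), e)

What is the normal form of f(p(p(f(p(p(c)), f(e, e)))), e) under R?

1. f(p(p(f(p(p(c)), f(e, e)))), e)  →  f(p(p(f(e, e))), e)   [R1 at 1.1.1]
2. f(p(p(f(e, e))), e)  →  f(p(p(c)), e)   [R5 at 1.1.1]
3. f(p(p(c)), e)  →  e   [R1 at ε]

e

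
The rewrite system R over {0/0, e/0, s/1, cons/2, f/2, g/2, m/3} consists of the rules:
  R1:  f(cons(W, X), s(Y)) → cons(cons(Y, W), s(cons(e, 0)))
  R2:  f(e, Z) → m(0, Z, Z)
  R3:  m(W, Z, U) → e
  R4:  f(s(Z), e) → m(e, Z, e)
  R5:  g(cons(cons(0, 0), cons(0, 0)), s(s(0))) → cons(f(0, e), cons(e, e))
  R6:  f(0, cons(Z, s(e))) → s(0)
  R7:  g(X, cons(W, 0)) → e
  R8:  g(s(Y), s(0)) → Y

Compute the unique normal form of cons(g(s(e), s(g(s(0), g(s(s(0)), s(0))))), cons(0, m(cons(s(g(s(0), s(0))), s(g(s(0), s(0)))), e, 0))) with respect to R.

1. cons(g(s(e), s(g(s(0), g(s(s(0)), s(0))))), cons(0, m(cons(s(g(s(0), s(0))), s(g(s(0), s(0)))), e, 0)))  →  cons(g(s(e), s(g(s(0), s(0)))), cons(0, m(cons(s(g(s(0), s(0))), s(g(s(0), s(0)))), e, 0)))   [R8 at 1.2.1.2]
2. cons(g(s(e), s(g(s(0), s(0)))), cons(0, m(cons(s(g(s(0), s(0))), s(g(s(0), s(0)))), e, 0)))  →  cons(g(s(e), s(0)), cons(0, m(cons(s(g(s(0), s(0))), s(g(s(0), s(0)))), e, 0)))   [R8 at 1.2.1]
3. cons(g(s(e), s(0)), cons(0, m(cons(s(g(s(0), s(0))), s(g(s(0), s(0)))), e, 0)))  →  cons(e, cons(0, m(cons(s(g(s(0), s(0))), s(g(s(0), s(0)))), e, 0)))   [R8 at 1]
4. cons(e, cons(0, m(cons(s(g(s(0), s(0))), s(g(s(0), s(0)))), e, 0)))  →  cons(e, cons(0, e))   [R3 at 2.2]

cons(e, cons(0, e))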